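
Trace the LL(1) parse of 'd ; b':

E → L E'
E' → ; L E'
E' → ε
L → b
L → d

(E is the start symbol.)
LL(1) parsing maintains a stack (initially the start symbol over $) and the input. At each step: if the stack top is a terminal, match it against the current input token; if it is a non-terminal N, replace it with the RHS of M[N, lookahead] (the unique production whose predict set contains the lookahead).

Stack is shown with the top on the left.

Stack     Input    Action
-------------------------
E $       d ; b $  output E → L E'
L E' $    d ; b $  output L → d
d E' $    d ; b $  match 'd'
E' $      ; b $    output E' → ; L E'
; L E' $  ; b $    match ';'
L E' $    b $      output L → b
b E' $    b $      match 'b'
E' $      $        output E' → ε
$         $        accept

The string is accepted.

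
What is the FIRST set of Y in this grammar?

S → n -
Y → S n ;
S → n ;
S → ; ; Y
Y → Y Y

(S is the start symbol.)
{ ';', 'n' }

To compute FIRST(Y), examine every production with Y on the left-hand side, reading each right-hand side left to right until a non-nullable symbol is reached.

FIRST sets of the other non-terminals involved (by the same procedure, iterated to a fixed point):
  FIRST(S) = { ';', 'n' }

From Y → S n ;:
  - S is a non-terminal: add FIRST(S) \ {ε} = { ';', 'n' }
    S is not nullable, so stop
From Y → Y Y:
  - Y is the symbol being defined: contributes nothing new
    Y is not nullable, so stop

Collecting: FIRST(Y) = { ';', 'n' }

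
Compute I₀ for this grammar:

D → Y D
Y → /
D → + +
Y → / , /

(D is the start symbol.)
First, augment the grammar with D' → D
I₀ = CLOSURE({ [D' → . D] }):
  [D' → . D] has the dot before D: add [D → . Y D], [D → . + +]
  [D → . Y D] has the dot before Y: add [Y → . /], [Y → . / , /]
No further items can be added.

I₀ = { [D → . + +], [D → . Y D], [D' → . D], [Y → . / , /], [Y → . /] }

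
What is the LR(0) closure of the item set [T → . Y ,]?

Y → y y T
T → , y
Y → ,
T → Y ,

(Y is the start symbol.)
Start with: [T → . Y ,]
  [T → . Y ,] has the dot before Y: add [Y → . y y T], [Y → . ,]
No further items can be added.

CLOSURE = { [T → . Y ,], [Y → . ,], [Y → . y y T] }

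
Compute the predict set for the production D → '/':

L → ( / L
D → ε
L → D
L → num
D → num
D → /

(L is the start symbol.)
PREDICT(D → '/') = (FIRST(RHS) \ {ε}) ∪ (FOLLOW(D) if ε ∈ FIRST(RHS), i.e. RHS ⇒* ε)
FIRST('/') = { '/' }
ε ∉ FIRST('/'), so FOLLOW(D) is not added.
PREDICT(D → '/') = { '/' }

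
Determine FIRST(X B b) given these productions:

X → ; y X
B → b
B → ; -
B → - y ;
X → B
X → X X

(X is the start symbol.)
FIRST sets of the non-terminals involved (from the grammar, by fixed-point iteration):
  FIRST(X) = { '-', ';', 'b' }

To compute FIRST(X B b), process the symbols left to right:
Symbol X is a non-terminal. Add FIRST(X) \ {ε} = { '-', ';', 'b' }
X is not nullable (ε ∉ FIRST(X)), so stop here.
FIRST(X B b) = { '-', ';', 'b' }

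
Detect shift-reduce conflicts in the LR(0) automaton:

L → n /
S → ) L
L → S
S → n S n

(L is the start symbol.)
No shift-reduce conflicts

A shift-reduce conflict occurs when an LR(0) state has both:
  - a complete (reduce) item [A → α .] (dot at the end), and
  - a shift item [B → β . c γ] (dot before a terminal).

Augment with L' → L and build the canonical LR(0) collection (I0 = CLOSURE({[L' → . L]}), then GOTO on every symbol after a dot until no new states appear). It has 10 states:
  I0: { [L → . S], [L → . n /], [L' → . L], [S → . ) L], [S → . n S n] }  — shift
  I1: { [L → . S], [L → . n /], [S → ) . L], [S → . ) L], [S → . n S n] }  — shift
  I2: { [L' → L .] }  — accept
  I3: { [L → S .] }  — reduce
  I4: { [L → n . /], [S → . ) L], [S → . n S n], [S → n . S n] }  — shift
  I5: { [L → n / .] }  — reduce
  I6: { [S → n S . n] }  — shift
  I7: { [S → . ) L], [S → . n S n], [S → n . S n] }  — shift
  I8: { [S → n S n .] }  — reduce
  I9: { [S → ) L .] }  — reduce

No state contains both a complete item and a shift item.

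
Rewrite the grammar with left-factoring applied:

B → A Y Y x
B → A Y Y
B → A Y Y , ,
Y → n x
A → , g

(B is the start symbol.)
Left-factoring transforms A → αβ₁ | αβ₂ into A → αA' and A' → β₁ | β₂
(α is the longest common prefix among the alternatives). Repeat until
no nonterminal has two alternatives with a common prefix.

Round 1: B has alternatives sharing prefix 'A Y Y'. Introduce B': B → A Y Y B'
  Add: B' → x
  Add: B' → ε
  Add: B' → , ,

No remaining common prefixes — done.

Resulting grammar:
B → A Y Y B'
B' → x
B' → ε
B' → , ,
Y → n x
A → , g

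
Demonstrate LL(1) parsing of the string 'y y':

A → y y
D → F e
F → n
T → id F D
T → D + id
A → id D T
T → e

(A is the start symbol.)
LL(1) parsing maintains a stack (initially the start symbol over $) and the input. At each step: if the stack top is a terminal, match it against the current input token; if it is a non-terminal N, replace it with the RHS of M[N, lookahead] (the unique production whose predict set contains the lookahead).

Stack is shown with the top on the left.

Stack  Input  Action
--------------------
A $    y y $  output A → y y
y y $  y y $  match 'y'
y $    y $    match 'y'
$      $      accept

The string is accepted.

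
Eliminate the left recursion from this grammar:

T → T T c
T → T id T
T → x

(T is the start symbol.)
T is directly left-recursive. The standard transformation for
  A → A α₁ | ... | A α_m | β₁ | ... | β_n
is
  A  → β₁ A' | ... | β_n A'
  A' → α₁ A' | ... | α_m A' | ε

T → x becomes T → x T'
T → T T c becomes T' → T c T'
T → T id T becomes T' → id T T'
Add T' → ε

Resulting grammar:
T → x T'
T' → T c T'
T' → id T T'
T' → ε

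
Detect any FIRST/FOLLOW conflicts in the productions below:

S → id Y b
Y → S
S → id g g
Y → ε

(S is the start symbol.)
No FIRST/FOLLOW conflicts.

A FIRST/FOLLOW conflict occurs when a non-terminal N has a nullable alternative N → β (β ⇒* ε) and another alternative N → α with FIRST(α) ∩ FOLLOW(N) ≠ ∅: on such a lookahead the parser cannot decide between expanding α and letting N vanish via β.

Nullable non-terminals: Y.
FIRST sets used below: FIRST(S) = { 'id' }

Y: nullable alternative(s) Y → ε; FOLLOW(Y) = { 'b' }
  Y → S: FIRST \ {ε} = { 'id' } — disjoint from FOLLOW(Y)
  Y → ε: FIRST \ {ε} = { } — this is the only nullable alternative, skip

S has no nullable alternative, so no FIRST/FOLLOW check is needed there.

No FIRST/FOLLOW conflicts found.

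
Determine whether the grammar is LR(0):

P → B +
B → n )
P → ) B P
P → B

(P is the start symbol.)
Augment with P' → P and build the canonical LR(0) collection (I0 = CLOSURE({[P' → . P]}), then GOTO on every symbol after a dot until no new states appear). It has 9 states:
  I0: { [B → . n )], [P → . ) B P], [P → . B +], [P → . B], [P' → . P] }  — shift
  I1: { [B → . n )], [P → ) . B P] }  — shift
  I2: { [P → B . +], [P → B .] }  — shift, reduce
  I3: { [P' → P .] }  — accept
  I4: { [B → n . )] }  — shift
  I5: { [B → n ) .] }  — reduce
  I6: { [P → B + .] }  — reduce
  I7: { [B → . n )], [P → ) B . P], [P → . ) B P], [P → . B +], [P → . B] }  — shift
  I8: { [P → ) B P .] }  — reduce

Conflict in state I2:
  Shift-reduce conflict between [P → B .] and [P → B . +]
So the grammar is NOT LR(0).

Answer: No. Shift-reduce conflict between [P → B .] and [P → B . +]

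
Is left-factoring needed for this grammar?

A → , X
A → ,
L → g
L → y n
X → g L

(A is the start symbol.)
Yes, A has productions with common prefix ','

Left-factoring is needed when two productions for the same non-terminal
share a common prefix on the right-hand side.

Productions for A:
  A → , X
  A → ,
Productions for L:
  L → g
  L → y n

Found common prefix ',' in productions for A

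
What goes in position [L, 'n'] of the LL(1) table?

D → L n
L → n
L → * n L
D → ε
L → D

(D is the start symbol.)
To find M[L, 'n'], we find productions for L where 'n' is in the predict set (PREDICT(N → α) = (FIRST(α) \ {ε}) ∪ (FOLLOW(N) if α ⇒* ε)).

Relevant sets:
  FIRST(D) = { '*', 'n', ε }
  FOLLOW(L) = { 'n' }

L → n: PREDICT = { 'n' }
  'n' is in predict set, so this production goes in M[L, 'n']
L → * n L: PREDICT = { '*' }
L → D: PREDICT = { '*', 'n' }
  'n' is in predict set, so this production goes in M[L, 'n']

M[L, 'n'] = L → n, L → D  (a multiply-defined cell — the grammar is not LL(1))

Answer: L → n, L → D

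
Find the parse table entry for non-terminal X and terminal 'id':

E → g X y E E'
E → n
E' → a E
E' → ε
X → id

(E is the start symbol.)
X → id

To find M[X, 'id'], we find productions for X where 'id' is in the predict set (PREDICT(N → α) = (FIRST(α) \ {ε}) ∪ (FOLLOW(N) if α ⇒* ε)).

X → id: PREDICT = { 'id' }
  'id' is in predict set, so this production goes in M[X, 'id']

M[X, 'id'] = X → id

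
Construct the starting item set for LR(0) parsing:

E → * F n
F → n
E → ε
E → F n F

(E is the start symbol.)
{ [E → . * F n], [E → . F n F], [E → .], [E' → . E], [F → . n] }

First, augment the grammar with E' → E
I₀ = CLOSURE({ [E' → . E] }):
  [E' → . E] has the dot before E: add [E → . * F n], [E → .], [E → . F n F]
  [E → . F n F] has the dot before F: add [F → . n]
No further items can be added.

I₀ = { [E → . * F n], [E → . F n F], [E → .], [E' → . E], [F → . n] }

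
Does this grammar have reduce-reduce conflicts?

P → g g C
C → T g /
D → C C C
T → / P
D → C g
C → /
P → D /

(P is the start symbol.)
No reduce-reduce conflicts

Augment with P' → P and build the canonical LR(0) collection (I0 = CLOSURE({[P' → . P]}), then GOTO on every symbol after a dot until no new states appear). It has 16 states:
  I0: { [C → . /], [C → . T g /], [D → . C C C], [D → . C g], [P → . D /], [P → . g g C], [P' → . P], [T → . / P] }  — shift
  I1: { [C → . /], [C → . T g /], [C → / .], [D → . C C C], [D → . C g], [P → . D /], [P → . g g C], [T → . / P], [T → / . P] }  — shift, reduce
  I2: { [C → . /], [C → . T g /], [D → C . C C], [D → C . g], [T → . / P] }  — shift
  I3: { [P → D . /] }  — shift
  I4: { [P' → P .] }  — accept
  I5: { [C → T . g /] }  — shift
  I6: { [P → g . g C] }  — shift
  I7: { [C → . /], [C → . T g /], [P → g g . C], [T → . / P] }  — shift
  I8: { [P → g g C .] }  — reduce
  I9: { [C → T g . /] }  — shift
  I10: { [C → T g / .] }  — reduce
  I11: { [P → D / .] }  — reduce
  I12: { [C → . /], [C → . T g /], [D → C C . C], [T → . / P] }  — shift
  I13: { [D → C g .] }  — reduce
  I14: { [D → C C C .] }  — reduce
  I15: { [T → / P .] }  — reduce

No state contains more than one complete item.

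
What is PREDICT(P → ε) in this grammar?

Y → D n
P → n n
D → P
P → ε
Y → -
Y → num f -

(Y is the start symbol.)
{ 'n' }

PREDICT(P → ε) = (FIRST(RHS) \ {ε}) ∪ (FOLLOW(P) if ε ∈ FIRST(RHS), i.e. RHS ⇒* ε)
The right-hand side is ε (FIRST(ε) = { ε }), so the predict set is FOLLOW(P) = { 'n' }
PREDICT(P → ε) = { 'n' }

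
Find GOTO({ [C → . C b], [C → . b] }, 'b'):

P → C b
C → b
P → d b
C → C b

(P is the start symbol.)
{ [C → b .] }

GOTO(I, 'b') = CLOSURE({ [A → αX.β] : [A → α.Xβ] ∈ I, X = 'b' })

Items with dot before 'b', with the dot advanced:
  [C → . b] → [C → b .]
Closure adds nothing (no advanced item has the dot before a non-terminal).

GOTO = { [C → b .] }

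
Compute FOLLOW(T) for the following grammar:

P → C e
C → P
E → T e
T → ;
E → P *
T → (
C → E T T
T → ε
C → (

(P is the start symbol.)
To compute FOLLOW(T), find every occurrence of T on a right-hand side N → α T β: add FIRST(β) \ {ε}, and if β is empty or nullable also add FOLLOW(N). Iterate to a fixed point.

In E → T e: T is followed by e, add FIRST(e) \ {ε} = { 'e' }
In C → E T T: T is followed by T, add FIRST(T) \ {ε} = { '(', ';' }
  T is nullable, so also add FOLLOW(C)
In C → E T T: T is at the end, add FOLLOW(C)

The FOLLOW sets referred to above (computed the same way, to a fixed point):
  FOLLOW(C) = { 'e' }

Taking the union: FOLLOW(T) = { '(', ';', 'e' }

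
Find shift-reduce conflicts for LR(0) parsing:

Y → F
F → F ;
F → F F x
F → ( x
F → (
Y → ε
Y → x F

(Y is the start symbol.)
Yes — I0: [Y → .] vs [F → . (]; I1: [F → ( .] vs [F → ( . x]; I2: [Y → F .] vs [F → . (]; I5: [Y → x F .] vs [F → . (]

A shift-reduce conflict occurs when an LR(0) state has both:
  - a complete (reduce) item [A → α .] (dot at the end), and
  - a shift item [B → β . c γ] (dot before a terminal).

Augment with Y' → Y and build the canonical LR(0) collection (I0 = CLOSURE({[Y' → . Y]}), then GOTO on every symbol after a dot until no new states appear). It has 10 states:
  I0: { [F → . ( x], [F → . (], [F → . F ;], [F → . F F x], [Y → . F], [Y → . x F], [Y → .], [Y' → . Y] }  — shift, reduce
  I1: { [F → ( . x], [F → ( .] }  — shift, reduce
  I2: { [F → . ( x], [F → . (], [F → . F ;], [F → . F F x], [F → F . ;], [F → F . F x], [Y → F .] }  — shift, reduce
  I3: { [Y' → Y .] }  — accept
  I4: { [F → . ( x], [F → . (], [F → . F ;], [F → . F F x], [Y → x . F] }  — shift
  I5: { [F → . ( x], [F → . (], [F → . F ;], [F → . F F x], [F → F . ;], [F → F . F x], [Y → x F .] }  — shift, reduce
  I6: { [F → F ; .] }  — reduce
  I7: { [F → . ( x], [F → . (], [F → . F ;], [F → . F F x], [F → F . ;], [F → F . F x], [F → F F . x] }  — shift
  I8: { [F → F F x .] }  — reduce
  I9: { [F → ( x .] }  — reduce

I0 contains reduce item [Y → .] and shift items [F → . (], [F → . ( x], [Y → . x F] — shift-reduce conflict.
I1 contains reduce item [F → ( .] and shift item [F → ( . x] — shift-reduce conflict.
I2 contains reduce item [Y → F .] and shift items [F → . (], [F → . ( x], [F → F . ;] — shift-reduce conflict.
I5 contains reduce item [Y → x F .] and shift items [F → . (], [F → . ( x], [F → F . ;] — shift-reduce conflict.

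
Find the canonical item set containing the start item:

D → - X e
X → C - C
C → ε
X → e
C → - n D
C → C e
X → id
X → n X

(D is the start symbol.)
{ [D → . - X e], [D' → . D] }

First, augment the grammar with D' → D
I₀ = CLOSURE({ [D' → . D] }):
  [D' → . D] has the dot before D: add [D → . - X e]
No further items can be added.

I₀ = { [D → . - X e], [D' → . D] }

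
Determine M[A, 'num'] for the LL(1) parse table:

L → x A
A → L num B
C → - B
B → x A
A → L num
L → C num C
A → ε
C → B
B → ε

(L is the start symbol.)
A → L num B, A → L num, A → ε

To find M[A, 'num'], we find productions for A where 'num' is in the predict set (PREDICT(N → α) = (FIRST(α) \ {ε}) ∪ (FOLLOW(N) if α ⇒* ε)).

Relevant sets:
  FIRST(L) = { '-', 'num', 'x' }
  FOLLOW(A) = { $, 'num' }

A → L num B: PREDICT = { '-', 'num', 'x' }
  'num' is in predict set, so this production goes in M[A, 'num']
A → L num: PREDICT = { '-', 'num', 'x' }
  'num' is in predict set, so this production goes in M[A, 'num']
A → ε: PREDICT = { $, 'num' }
  'num' is in predict set, so this production goes in M[A, 'num']

M[A, 'num'] = A → L num B, A → L num, A → ε  (a multiply-defined cell — the grammar is not LL(1))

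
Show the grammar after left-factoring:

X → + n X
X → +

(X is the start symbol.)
X → + X'
X' → n X
X' → ε

Left-factoring transforms A → αβ₁ | αβ₂ into A → αA' and A' → β₁ | β₂
(α is the longest common prefix among the alternatives). Repeat until
no nonterminal has two alternatives with a common prefix.

Round 1: X has alternatives sharing prefix '+'. Introduce X': X → + X'
  Add: X' → n X
  Add: X' → ε

No remaining common prefixes — done.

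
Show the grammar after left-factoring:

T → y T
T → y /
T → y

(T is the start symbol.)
T → y T'
T' → T
T' → /
T' → ε

Left-factoring transforms A → αβ₁ | αβ₂ into A → αA' and A' → β₁ | β₂
(α is the longest common prefix among the alternatives). Repeat until
no nonterminal has two alternatives with a common prefix.

Round 1: T has alternatives sharing prefix 'y'. Introduce T': T → y T'
  Add: T' → T
  Add: T' → /
  Add: T' → ε

No remaining common prefixes — done.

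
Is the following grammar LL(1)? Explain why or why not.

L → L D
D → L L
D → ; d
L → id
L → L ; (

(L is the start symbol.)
A grammar is LL(1) if for each non-terminal N with multiple productions, the predict sets of those productions are pairwise disjoint, where PREDICT(N → α) = (FIRST(α) \ {ε}) ∪ (FOLLOW(N) if α ⇒* ε).

Relevant sets:
  FIRST(L) = { 'id' }

For L:
  PREDICT(L → L D) = { 'id' }
  PREDICT(L → id) = { 'id' }
  PREDICT(L → L ';' '(') = { 'id' }
For D:
  PREDICT(D → L L) = { 'id' }
  PREDICT(D → ';' d) = { ';' }

Conflict found: Predict set conflict for L: { 'id' }
The grammar is NOT LL(1).

Answer: No. Predict set conflict for L: { 'id' }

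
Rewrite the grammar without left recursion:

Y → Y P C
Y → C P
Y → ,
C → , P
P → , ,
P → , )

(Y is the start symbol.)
Y is directly left-recursive. The standard transformation for
  A → A α₁ | ... | A α_m | β₁ | ... | β_n
is
  A  → β₁ A' | ... | β_n A'
  A' → α₁ A' | ... | α_m A' | ε

Y → C P becomes Y → C P Y'
Y → , becomes Y → , Y'
Y → Y P C becomes Y' → P C Y'
Add Y' → ε

Productions for other non-terminals are unchanged:
  C → , P
  P → , ,
  P → , )

Resulting grammar:
Y → C P Y'
Y → , Y'
Y' → P C Y'
Y' → ε
C → , P
P → , ,
P → , )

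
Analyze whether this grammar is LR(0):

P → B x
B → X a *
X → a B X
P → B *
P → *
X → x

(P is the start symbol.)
Yes, the grammar is LR(0)

Augment with P' → P and build the canonical LR(0) collection (I0 = CLOSURE({[P' → . P]}), then GOTO on every symbol after a dot until no new states appear). It has 13 states:
  I0: { [B → . X a *], [P → . *], [P → . B *], [P → . B x], [P' → . P], [X → . a B X], [X → . x] }  — shift
  I1: { [P → * .] }  — reduce
  I2: { [P → B . *], [P → B . x] }  — shift
  I3: { [P' → P .] }  — accept
  I4: { [B → X . a *] }  — shift
  I5: { [B → . X a *], [X → . a B X], [X → . x], [X → a . B X] }  — shift
  I6: { [X → x .] }  — reduce
  I7: { [X → . a B X], [X → . x], [X → a B . X] }  — shift
  I8: { [X → a B X .] }  — reduce
  I9: { [B → X a . *] }  — shift
  I10: { [B → X a * .] }  — reduce
  I11: { [P → B * .] }  — reduce
  I12: { [P → B x .] }  — reduce

Every state is either a pure shift/goto state or contains exactly one complete item and nothing to shift — no conflicts. The grammar is LR(0).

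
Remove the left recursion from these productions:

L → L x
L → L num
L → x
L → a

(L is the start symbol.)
L → x L'
L → a L'
L' → x L'
L' → num L'
L' → ε

L is directly left-recursive. The standard transformation for
  A → A α₁ | ... | A α_m | β₁ | ... | β_n
is
  A  → β₁ A' | ... | β_n A'
  A' → α₁ A' | ... | α_m A' | ε

L → x becomes L → x L'
L → a becomes L → a L'
L → L x becomes L' → x L'
L → L num becomes L' → num L'
Add L' → ε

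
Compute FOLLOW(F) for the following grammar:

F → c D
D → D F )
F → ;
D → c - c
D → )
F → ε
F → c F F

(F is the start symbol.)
To compute FOLLOW(F), find every occurrence of F on a right-hand side N → α F β: add FIRST(β) \ {ε}, and if β is empty or nullable also add FOLLOW(N). Iterate to a fixed point.

F is the start symbol, so $ ∈ FOLLOW(F).
In D → D F ): F is followed by ')', add FIRST(')') \ {ε} = { ')' }
In F → c F F: F is followed by F, add FIRST(F) \ {ε} = { ';', 'c' }
  F is nullable, so FOLLOW(F) is also included — that is the set being defined, nothing new
In F → c F F: F is at the end; this adds FOLLOW(F) to itself — nothing new

Taking the union: FOLLOW(F) = { $, ')', ';', 'c' }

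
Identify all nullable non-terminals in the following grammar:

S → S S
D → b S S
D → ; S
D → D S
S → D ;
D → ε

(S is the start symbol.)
A non-terminal is nullable if it can derive ε (the empty string): either it has an ε-production, or it has a production whose right-hand side consists entirely of nullable non-terminals.

ε-productions: D → ε
So D is immediately nullable.
No further non-terminal can be added: every production for the remaining non-terminals contains a terminal or a non-nullable non-terminal.
Nullable = { 'D' }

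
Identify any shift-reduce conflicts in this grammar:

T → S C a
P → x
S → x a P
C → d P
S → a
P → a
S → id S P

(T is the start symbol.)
No shift-reduce conflicts

A shift-reduce conflict occurs when an LR(0) state has both:
  - a complete (reduce) item [A → α .] (dot at the end), and
  - a shift item [B → β . c γ] (dot before a terminal).

Augment with T' → T and build the canonical LR(0) collection (I0 = CLOSURE({[T' → . T]}), then GOTO on every symbol after a dot until no new states appear). It has 16 states:
  I0: { [S → . a], [S → . id S P], [S → . x a P], [T → . S C a], [T' → . T] }  — shift
  I1: { [C → . d P], [T → S . C a] }  — shift
  I2: { [T' → T .] }  — accept
  I3: { [S → a .] }  — reduce
  I4: { [S → . a], [S → . id S P], [S → . x a P], [S → id . S P] }  — shift
  I5: { [S → x . a P] }  — shift
  I6: { [P → . a], [P → . x], [S → x a . P] }  — shift
  I7: { [S → x a P .] }  — reduce
  I8: { [P → a .] }  — reduce
  I9: { [P → x .] }  — reduce
  I10: { [P → . a], [P → . x], [S → id S . P] }  — shift
  I11: { [S → id S P .] }  — reduce
  I12: { [T → S C . a] }  — shift
  I13: { [C → d . P], [P → . a], [P → . x] }  — shift
  I14: { [C → d P .] }  — reduce
  I15: { [T → S C a .] }  — reduce

No state contains both a complete item and a shift item.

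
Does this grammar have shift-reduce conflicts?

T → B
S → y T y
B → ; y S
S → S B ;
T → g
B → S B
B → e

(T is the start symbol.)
A shift-reduce conflict occurs when an LR(0) state has both:
  - a complete (reduce) item [A → α .] (dot at the end), and
  - a shift item [B → β . c γ] (dot before a terminal).

Augment with T' → T and build the canonical LR(0) collection (I0 = CLOSURE({[T' → . T]}), then GOTO on every symbol after a dot until no new states appear). It has 15 states:
  I0: { [B → . ; y S], [B → . S B], [B → . e], [S → . S B ;], [S → . y T y], [T → . B], [T → . g], [T' → . T] }  — shift
  I1: { [B → ; . y S] }  — shift
  I2: { [T → B .] }  — reduce
  I3: { [B → . ; y S], [B → . S B], [B → . e], [B → S . B], [S → . S B ;], [S → . y T y], [S → S . B ;] }  — shift
  I4: { [T' → T .] }  — accept
  I5: { [B → e .] }  — reduce
  I6: { [T → g .] }  — reduce
  I7: { [B → . ; y S], [B → . S B], [B → . e], [S → . S B ;], [S → . y T y], [S → y . T y], [T → . B], [T → . g] }  — shift
  I8: { [S → y T . y] }  — shift
  I9: { [S → y T y .] }  — reduce
  I10: { [B → S B .], [S → S B . ;] }  — shift, reduce
  I11: { [S → S B ; .] }  — reduce
  I12: { [B → ; y . S], [S → . S B ;], [S → . y T y] }  — shift
  I13: { [B → . ; y S], [B → . S B], [B → . e], [B → ; y S .], [S → . S B ;], [S → . y T y], [S → S . B ;] }  — shift, reduce
  I14: { [S → S B . ;] }  — shift

I10 contains reduce item [B → S B .] and shift item [S → S B . ;] — shift-reduce conflict.
I13 contains reduce item [B → ; y S .] and shift items [B → . ; y S], [B → . e], [S → . y T y] — shift-reduce conflict.

Answer: Yes — I10: [B → S B .] vs [S → S B . ;]; I13: [B → ; y S .] vs [B → . ; y S]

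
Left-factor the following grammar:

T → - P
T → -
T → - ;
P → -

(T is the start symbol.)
T → - T'
T' → P
T' → ε
T' → ;
P → -

Left-factoring transforms A → αβ₁ | αβ₂ into A → αA' and A' → β₁ | β₂
(α is the longest common prefix among the alternatives). Repeat until
no nonterminal has two alternatives with a common prefix.

Round 1: T has alternatives sharing prefix '-'. Introduce T': T → - T'
  Add: T' → P
  Add: T' → ε
  Add: T' → ;

No remaining common prefixes — done.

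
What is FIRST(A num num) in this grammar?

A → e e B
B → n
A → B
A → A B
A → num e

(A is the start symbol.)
{ 'e', 'n', 'num' }

FIRST sets of the non-terminals involved (from the grammar, by fixed-point iteration):
  FIRST(A) = { 'e', 'n', 'num' }

To compute FIRST(A num num), process the symbols left to right:
Symbol A is a non-terminal. Add FIRST(A) \ {ε} = { 'e', 'n', 'num' }
A is not nullable (ε ∉ FIRST(A)), so stop here.
FIRST(A num num) = { 'e', 'n', 'num' }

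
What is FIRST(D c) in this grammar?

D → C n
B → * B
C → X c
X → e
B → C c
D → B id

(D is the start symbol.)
FIRST sets of the non-terminals involved (from the grammar, by fixed-point iteration):
  FIRST(D) = { '*', 'e' }

To compute FIRST(D c), process the symbols left to right:
Symbol D is a non-terminal. Add FIRST(D) \ {ε} = { '*', 'e' }
D is not nullable (ε ∉ FIRST(D)), so stop here.
FIRST(D c) = { '*', 'e' }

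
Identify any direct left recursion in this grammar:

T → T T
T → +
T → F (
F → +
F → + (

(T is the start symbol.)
Yes, T is left-recursive

T → T T: LEFT RECURSIVE (starts with T)
T → +: starts with '+'
T → F (: starts with F
F → +: starts with '+'
F → + (: starts with '+'

The grammar has direct left recursion on: T.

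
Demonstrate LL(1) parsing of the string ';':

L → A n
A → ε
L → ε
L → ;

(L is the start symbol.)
Stack is shown with the top on the left.

Stack  Input  Action
--------------------
L $    ; $    output L → ;
; $    ; $    match ';'
$      $      accept

The string is accepted.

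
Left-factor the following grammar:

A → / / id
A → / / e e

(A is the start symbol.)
Left-factoring transforms A → αβ₁ | αβ₂ into A → αA' and A' → β₁ | β₂
(α is the longest common prefix among the alternatives). Repeat until
no nonterminal has two alternatives with a common prefix.

Round 1: A has alternatives sharing prefix '/ /'. Introduce A': A → / / A'
  Add: A' → id
  Add: A' → e e

No remaining common prefixes — done.

Resulting grammar:
A → / / A'
A' → id
A' → e e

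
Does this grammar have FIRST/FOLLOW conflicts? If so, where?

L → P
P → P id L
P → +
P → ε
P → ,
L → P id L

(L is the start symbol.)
Yes. L → P id L with FOLLOW(L) on { 'id' }; P → P id L with FOLLOW(P) on { 'id' }

Nullable non-terminals: L, P.
FIRST sets used below: FIRST(P) = { '+', ',', 'id', ε }

L: nullable alternative(s) L → P; FOLLOW(L) = { $, 'id' }
  L → P: FIRST \ {ε} = { '+', ',', 'id' } — this is the only nullable alternative, skip
  L → P id L: FIRST \ {ε} = { '+', ',', 'id' } — overlaps FOLLOW(L) on { 'id' }: CONFLICT

P: nullable alternative(s) P → ε; FOLLOW(P) = { $, 'id' }
  P → P id L: FIRST \ {ε} = { '+', ',', 'id' } — overlaps FOLLOW(P) on { 'id' }: CONFLICT
  P → +: FIRST \ {ε} = { '+' } — disjoint from FOLLOW(P)
  P → ε: FIRST \ {ε} = { } — this is the only nullable alternative, skip
  P → ,: FIRST \ {ε} = { ',' } — disjoint from FOLLOW(P)

So the grammar has 2 FIRST/FOLLOW conflicts (marked CONFLICT above).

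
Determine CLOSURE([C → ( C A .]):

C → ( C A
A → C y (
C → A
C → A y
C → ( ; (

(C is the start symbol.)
To compute CLOSURE, for each item [A → α.Bβ] where B is a non-terminal, add [B → .γ] for all productions B → γ; repeat for the newly added items until nothing changes.

Start with: [C → ( C A .]
The dot is at the end, so nothing is added.

CLOSURE = { [C → ( C A .] }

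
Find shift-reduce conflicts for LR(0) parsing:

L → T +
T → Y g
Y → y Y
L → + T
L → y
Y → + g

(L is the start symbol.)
A shift-reduce conflict occurs when an LR(0) state has both:
  - a complete (reduce) item [A → α .] (dot at the end), and
  - a shift item [B → β . c γ] (dot before a terminal).

Augment with L' → L and build the canonical LR(0) collection (I0 = CLOSURE({[L' → . L]}), then GOTO on every symbol after a dot until no new states appear). It has 13 states:
  I0: { [L → . + T], [L → . T +], [L → . y], [L' → . L], [T → . Y g], [Y → . + g], [Y → . y Y] }  — shift
  I1: { [L → + . T], [T → . Y g], [Y → + . g], [Y → . + g], [Y → . y Y] }  — shift
  I2: { [L' → L .] }  — accept
  I3: { [L → T . +] }  — shift
  I4: { [T → Y . g] }  — shift
  I5: { [L → y .], [Y → . + g], [Y → . y Y], [Y → y . Y] }  — shift, reduce
  I6: { [Y → + . g] }  — shift
  I7: { [Y → y Y .] }  — reduce
  I8: { [Y → . + g], [Y → . y Y], [Y → y . Y] }  — shift
  I9: { [Y → + g .] }  — reduce
  I10: { [T → Y g .] }  — reduce
  I11: { [L → T + .] }  — reduce
  I12: { [L → + T .] }  — reduce

I5 contains reduce item [L → y .] and shift items [Y → . + g], [Y → . y Y] — shift-reduce conflict.

Answer: Yes — I5: [L → y .] vs [Y → . + g]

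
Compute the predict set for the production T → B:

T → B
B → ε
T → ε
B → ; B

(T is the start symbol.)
{ $, ';' }

PREDICT(T → B) = (FIRST(RHS) \ {ε}) ∪ (FOLLOW(T) if ε ∈ FIRST(RHS), i.e. RHS ⇒* ε)
FIRST(B) = { ';', ε }
FIRST(B) = { ';', ε }
ε ∈ FIRST(B) (the right-hand side is nullable), so add FOLLOW(T) = { $ }
PREDICT(T → B) = { $, ';' }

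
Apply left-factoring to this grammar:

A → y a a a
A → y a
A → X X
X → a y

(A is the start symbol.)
Left-factoring transforms A → αβ₁ | αβ₂ into A → αA' and A' → β₁ | β₂
(α is the longest common prefix among the alternatives). Repeat until
no nonterminal has two alternatives with a common prefix.

Round 1: A has alternatives sharing prefix 'y a'. Introduce A': A → y a A'
  Add: A' → a a
  Add: A' → ε

No remaining common prefixes — done.

Resulting grammar:
A → y a A'
A' → a a
A' → ε
A → X X
X → a y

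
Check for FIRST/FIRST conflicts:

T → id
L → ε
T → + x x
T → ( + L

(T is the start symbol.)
No FIRST/FIRST conflicts.

Productions for T:
  T → id: FIRST = { 'id' }
  T → + x x: FIRST = { '+' }
  T → ( + L: FIRST = { '(' }
L has only one production, so no FIRST/FIRST conflict is possible there.

All alternatives of each non-terminal have pairwise disjoint FIRST sets.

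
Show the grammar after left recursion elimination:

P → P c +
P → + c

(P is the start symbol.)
P is directly left-recursive. The standard transformation for
  A → A α₁ | ... | A α_m | β₁ | ... | β_n
is
  A  → β₁ A' | ... | β_n A'
  A' → α₁ A' | ... | α_m A' | ε

P → + c becomes P → + c P'
P → P c + becomes P' → c + P'
Add P' → ε

Resulting grammar:
P → + c P'
P' → c + P'
P' → ε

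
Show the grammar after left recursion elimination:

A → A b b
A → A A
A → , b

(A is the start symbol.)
A is directly left-recursive. The standard transformation for
  A → A α₁ | ... | A α_m | β₁ | ... | β_n
is
  A  → β₁ A' | ... | β_n A'
  A' → α₁ A' | ... | α_m A' | ε

A → , b becomes A → , b A'
A → A b b becomes A' → b b A'
A → A A becomes A' → A A'
Add A' → ε

Resulting grammar:
A → , b A'
A' → b b A'
A' → A A'
A' → ε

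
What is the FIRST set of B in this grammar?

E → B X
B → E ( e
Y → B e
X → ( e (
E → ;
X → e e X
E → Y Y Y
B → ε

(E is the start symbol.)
{ '(', ';', 'e', ε }

FIRST sets of the other non-terminals involved (by the same procedure, iterated to a fixed point):
  FIRST(E) = { '(', ';', 'e' }

From B → E ( e:
  - E is a non-terminal: add FIRST(E) \ {ε} = { '(', ';', 'e' }
    E is not nullable, so stop
From B → ε:
  - ε-production, so ε ∈ FIRST(B)

Collecting: FIRST(B) = { '(', ';', 'e', ε }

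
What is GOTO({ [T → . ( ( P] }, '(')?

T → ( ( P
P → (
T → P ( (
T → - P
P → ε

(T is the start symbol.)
GOTO(I, '(') = CLOSURE({ [A → αX.β] : [A → α.Xβ] ∈ I, X = '(' })

Items with dot before '(', with the dot advanced:
  [T → . ( ( P] → [T → ( . ( P]
Closure adds nothing (no advanced item has the dot before a non-terminal).

GOTO = { [T → ( . ( P] }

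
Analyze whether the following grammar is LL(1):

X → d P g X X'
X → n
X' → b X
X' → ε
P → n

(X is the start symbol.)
Relevant sets:
  FOLLOW(X') = { $, 'b' }

For X:
  PREDICT(X → d P g X X') = { 'd' }
  PREDICT(X → n) = { 'n' }
For X':
  PREDICT(X' → b X) = { 'b' }
  PREDICT(X' → ε) = { $, 'b' }
P has a single production, so nothing to check there.

Conflict found: Predict set conflict for X': { 'b' }
The grammar is NOT LL(1).

Answer: No. Predict set conflict for X': { 'b' }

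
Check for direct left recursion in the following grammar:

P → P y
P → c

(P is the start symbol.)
Direct left recursion occurs when N → N α for some non-terminal N (the right-hand side begins with the left-hand side itself).

P → P y: LEFT RECURSIVE (starts with P)
P → c: starts with c

The grammar has direct left recursion on: P.

Answer: Yes, P is left-recursive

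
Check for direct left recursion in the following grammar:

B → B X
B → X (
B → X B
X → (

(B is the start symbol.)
Yes, B is left-recursive

Direct left recursion occurs when N → N α for some non-terminal N (the right-hand side begins with the left-hand side itself).

B → B X: LEFT RECURSIVE (starts with B)
B → X (: starts with X
B → X B: starts with X
X → (: starts with '('

The grammar has direct left recursion on: B.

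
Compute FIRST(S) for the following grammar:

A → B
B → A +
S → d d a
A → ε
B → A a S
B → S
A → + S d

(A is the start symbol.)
{ 'd' }

To compute FIRST(S), examine every production with S on the left-hand side, reading each right-hand side left to right until a non-nullable symbol is reached.

From S → d d a:
  - d is a terminal: add 'd' and stop

Collecting: FIRST(S) = { 'd' }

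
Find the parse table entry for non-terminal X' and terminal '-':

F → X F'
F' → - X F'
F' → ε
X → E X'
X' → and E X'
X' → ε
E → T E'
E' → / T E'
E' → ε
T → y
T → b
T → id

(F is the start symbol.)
To find M[X', '-'], we find productions for X' where '-' is in the predict set (PREDICT(N → α) = (FIRST(α) \ {ε}) ∪ (FOLLOW(N) if α ⇒* ε)).

Relevant sets:
  FOLLOW(X') = { $, '-' }

X' → and E X': PREDICT = { 'and' }
X' → ε: PREDICT = { $, '-' }
  '-' is in predict set, so this production goes in M[X', '-']

M[X', '-'] = X' → ε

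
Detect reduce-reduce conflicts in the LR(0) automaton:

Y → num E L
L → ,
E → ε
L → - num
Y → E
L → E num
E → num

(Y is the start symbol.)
Yes — I3: [E → .] vs [E → num .]

A reduce-reduce conflict occurs when an LR(0) state has two complete items [A → α .] and [B → β .] — both call for a reduction, and with no lookahead the parser cannot choose between them.

Augment with Y' → Y and build the canonical LR(0) collection (I0 = CLOSURE({[Y' → . Y]}), then GOTO on every symbol after a dot until no new states appear). It has 12 states:
  I0: { [E → . num], [E → .], [Y → . E], [Y → . num E L], [Y' → . Y] }  — shift, reduce
  I1: { [Y → E .] }  — reduce
  I2: { [Y' → Y .] }  — accept
  I3: { [E → . num], [E → .], [E → num .], [Y → num . E L] }  — shift, 2 reduces
  I4: { [E → . num], [E → .], [L → . ,], [L → . - num], [L → . E num], [Y → num E . L] }  — shift, reduce
  I5: { [E → num .] }  — reduce
  I6: { [L → , .] }  — reduce
  I7: { [L → - . num] }  — shift
  I8: { [L → E . num] }  — shift
  I9: { [Y → num E L .] }  — reduce
  I10: { [L → E num .] }  — reduce
  I11: { [L → - num .] }  — reduce

I3 contains complete items [E → .], [E → num .] — reduce-reduce conflict.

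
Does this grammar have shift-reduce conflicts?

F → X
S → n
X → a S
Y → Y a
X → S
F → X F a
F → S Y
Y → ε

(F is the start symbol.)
Yes — I3: [F → X .] vs [S → . n]; I9: [F → S Y .] vs [Y → Y . a]

Augment with F' → F and build the canonical LR(0) collection (I0 = CLOSURE({[F' → . F]}), then GOTO on every symbol after a dot until no new states appear). It has 11 states:
  I0: { [F → . S Y], [F → . X F a], [F → . X], [F' → . F], [S → . n], [X → . S], [X → . a S] }  — shift
  I1: { [F' → F .] }  — accept
  I2: { [F → S . Y], [X → S .], [Y → . Y a], [Y → .] }  — 2 reduces
  I3: { [F → . S Y], [F → . X F a], [F → . X], [F → X . F a], [F → X .], [S → . n], [X → . S], [X → . a S] }  — shift, reduce
  I4: { [S → . n], [X → a . S] }  — shift
  I5: { [S → n .] }  — reduce
  I6: { [X → a S .] }  — reduce
  I7: { [F → X F . a] }  — shift
  I8: { [F → X F a .] }  — reduce
  I9: { [F → S Y .], [Y → Y . a] }  — shift, reduce
  I10: { [Y → Y a .] }  — reduce

I3 contains reduce item [F → X .] and shift items [S → . n], [X → . a S] — shift-reduce conflict.
I9 contains reduce item [F → S Y .] and shift item [Y → Y . a] — shift-reduce conflict.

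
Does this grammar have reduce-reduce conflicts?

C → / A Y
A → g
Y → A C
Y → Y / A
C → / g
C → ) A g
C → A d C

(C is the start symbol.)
A reduce-reduce conflict occurs when an LR(0) state has two complete items [A → α .] and [B → β .] — both call for a reduction, and with no lookahead the parser cannot choose between them.

Augment with C' → C and build the canonical LR(0) collection (I0 = CLOSURE({[C' → . C]}), then GOTO on every symbol after a dot until no new states appear). It has 17 states:
  I0: { [A → . g], [C → . ) A g], [C → . / A Y], [C → . / g], [C → . A d C], [C' → . C] }  — shift
  I1: { [A → . g], [C → ) . A g] }  — shift
  I2: { [A → . g], [C → / . A Y], [C → / . g] }  — shift
  I3: { [C → A . d C] }  — shift
  I4: { [C' → C .] }  — accept
  I5: { [A → g .] }  — reduce
  I6: { [A → . g], [C → . ) A g], [C → . / A Y], [C → . / g], [C → . A d C], [C → A d . C] }  — shift
  I7: { [C → A d C .] }  — reduce
  I8: { [A → . g], [C → / A . Y], [Y → . A C], [Y → . Y / A] }  — shift
  I9: { [A → g .], [C → / g .] }  — 2 reduces
  I10: { [A → . g], [C → . ) A g], [C → . / A Y], [C → . / g], [C → . A d C], [Y → A . C] }  — shift
  I11: { [C → / A Y .], [Y → Y . / A] }  — shift, reduce
  I12: { [A → . g], [Y → Y / . A] }  — shift
  I13: { [Y → Y / A .] }  — reduce
  I14: { [Y → A C .] }  — reduce
  I15: { [C → ) A . g] }  — shift
  I16: { [C → ) A g .] }  — reduce

I9 contains complete items [A → g .], [C → / g .] — reduce-reduce conflict.

Answer: Yes — I9: [A → g .] vs [C → / g .]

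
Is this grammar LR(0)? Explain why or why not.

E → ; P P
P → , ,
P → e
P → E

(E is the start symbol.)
A grammar is LR(0) if no state in the canonical LR(0) collection has:
  - both a shift item (dot before a terminal) and a complete item (shift-reduce conflict), or
  - two or more complete items (reduce-reduce conflict; the accept item [E' → E .] counts as a complete item here).

Augment with E' → E and build the canonical LR(0) collection (I0 = CLOSURE({[E' → . E]}), then GOTO on every symbol after a dot until no new states appear). It has 9 states:
  I0: { [E → . ; P P], [E' → . E] }  — shift
  I1: { [E → . ; P P], [E → ; . P P], [P → . , ,], [P → . E], [P → . e] }  — shift
  I2: { [E' → E .] }  — accept
  I3: { [P → , . ,] }  — shift
  I4: { [P → E .] }  — reduce
  I5: { [E → . ; P P], [E → ; P . P], [P → . , ,], [P → . E], [P → . e] }  — shift
  I6: { [P → e .] }  — reduce
  I7: { [E → ; P P .] }  — reduce
  I8: { [P → , , .] }  — reduce

Every state is either a pure shift/goto state or contains exactly one complete item and nothing to shift — no conflicts. The grammar is LR(0).

Answer: Yes, the grammar is LR(0)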